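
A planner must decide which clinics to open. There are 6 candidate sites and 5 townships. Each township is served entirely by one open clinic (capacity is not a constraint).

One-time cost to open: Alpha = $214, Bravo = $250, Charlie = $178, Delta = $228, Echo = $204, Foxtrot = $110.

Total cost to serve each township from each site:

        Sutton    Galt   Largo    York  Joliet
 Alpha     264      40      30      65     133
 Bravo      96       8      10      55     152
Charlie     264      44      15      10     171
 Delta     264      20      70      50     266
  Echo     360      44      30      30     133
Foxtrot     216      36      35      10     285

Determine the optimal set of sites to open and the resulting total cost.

Open Bravo only; minimum total cost 571.

For any fixed open set, each township goes to its cheapest open site; total = fixed + service.
{Bravo}: Sutton→Bravo 96, Galt→Bravo 8, Largo→Bravo 10, York→Bravo 55, Joliet→Bravo 152. Service 321; fixed 250; total 571.
{Bravo, Foxtrot}: service 276 + fixed 360 = 636
{Charlie}: Sutton→Charlie 264, Galt→Charlie 44, Largo→Charlie 15, York→Charlie 10, Joliet→Charlie 171. Service 504; fixed 178; total 682.
{Alpha, Bravo, Charlie, Delta, Echo, Foxtrot}: service 257 + fixed 1184 = 1441
No other subset beats 571.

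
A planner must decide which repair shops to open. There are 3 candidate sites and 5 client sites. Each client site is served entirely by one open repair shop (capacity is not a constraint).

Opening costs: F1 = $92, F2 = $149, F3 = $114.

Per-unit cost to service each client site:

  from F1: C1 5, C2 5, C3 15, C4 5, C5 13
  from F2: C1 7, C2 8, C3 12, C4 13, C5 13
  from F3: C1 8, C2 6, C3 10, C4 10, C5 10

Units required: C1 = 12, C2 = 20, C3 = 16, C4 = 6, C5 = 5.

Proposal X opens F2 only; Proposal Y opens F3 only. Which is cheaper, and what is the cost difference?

Proposal Y is cheaper by 128.

Proposal X: {F2}: C1→F2 7·12=84, C2→F2 8·20=160, C3→F2 12·16=192, C4→F2 13·6=78, C5→F2 13·5=65. Service 579; fixed 149; total 728.
Proposal Y: {F3}: C1→F3 8·12=96, C2→F3 6·20=120, C3→F3 10·16=160, C4→F3 10·6=60, C5→F3 10·5=50. Service 486; fixed 114; total 600.
Difference: |728 − 600| = 128.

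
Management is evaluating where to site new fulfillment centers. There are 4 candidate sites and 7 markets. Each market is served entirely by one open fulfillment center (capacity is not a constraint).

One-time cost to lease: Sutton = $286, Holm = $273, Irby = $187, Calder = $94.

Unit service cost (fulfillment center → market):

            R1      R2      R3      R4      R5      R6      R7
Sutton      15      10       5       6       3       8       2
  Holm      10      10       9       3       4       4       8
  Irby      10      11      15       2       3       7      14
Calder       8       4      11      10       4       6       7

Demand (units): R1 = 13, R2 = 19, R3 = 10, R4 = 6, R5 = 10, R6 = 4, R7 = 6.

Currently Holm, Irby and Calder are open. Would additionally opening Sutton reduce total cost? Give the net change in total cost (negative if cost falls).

Current service cost with {Holm, Irby, Calder}: 370.
Adding Sutton: each market re-picks its cheapest; new service cost 300, saving 70.
Extra fixed cost: 286. Net change = 286 − 70 = 216.
(Totals: 924 → 1140.)

No — net change +216 (cost rises by 216).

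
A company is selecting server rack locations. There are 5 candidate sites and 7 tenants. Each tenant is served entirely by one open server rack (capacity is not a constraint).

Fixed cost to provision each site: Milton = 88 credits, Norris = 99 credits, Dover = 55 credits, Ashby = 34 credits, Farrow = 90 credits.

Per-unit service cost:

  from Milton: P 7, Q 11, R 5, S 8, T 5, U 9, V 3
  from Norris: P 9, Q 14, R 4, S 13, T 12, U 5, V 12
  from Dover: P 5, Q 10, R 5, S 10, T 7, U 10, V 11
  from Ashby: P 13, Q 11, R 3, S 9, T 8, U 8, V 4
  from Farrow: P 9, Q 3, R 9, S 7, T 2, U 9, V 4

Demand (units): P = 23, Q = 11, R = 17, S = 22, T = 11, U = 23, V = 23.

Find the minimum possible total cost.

For any fixed open set, each tenant goes to its cheapest open site; total = fixed + service.
{Dover, Ashby, Farrow}: P→Dover 5·23=115, Q→Farrow 3·11=33, R→Ashby 3·17=51, S→Farrow 7·22=154, T→Farrow 2·11=22, U→Ashby 8·23=184, V→Ashby 4·23=92. Service 651; fixed 179; total 830.
{Norris, Dover, Farrow}: P→Dover 5·23=115, Q→Farrow 3·11=33, R→Norris 4·17=68, S→Farrow 7·22=154, T→Farrow 2·11=22, U→Norris 5·23=115, V→Farrow 4·23=92. Service 599; fixed 244; total 843.
{Dover, Farrow}: service 708 + fixed 145 = 853
{Milton, Norris, Dover, Ashby, Farrow}: service 559 + fixed 366 = 925
No other subset beats 830.

Minimum total cost: 830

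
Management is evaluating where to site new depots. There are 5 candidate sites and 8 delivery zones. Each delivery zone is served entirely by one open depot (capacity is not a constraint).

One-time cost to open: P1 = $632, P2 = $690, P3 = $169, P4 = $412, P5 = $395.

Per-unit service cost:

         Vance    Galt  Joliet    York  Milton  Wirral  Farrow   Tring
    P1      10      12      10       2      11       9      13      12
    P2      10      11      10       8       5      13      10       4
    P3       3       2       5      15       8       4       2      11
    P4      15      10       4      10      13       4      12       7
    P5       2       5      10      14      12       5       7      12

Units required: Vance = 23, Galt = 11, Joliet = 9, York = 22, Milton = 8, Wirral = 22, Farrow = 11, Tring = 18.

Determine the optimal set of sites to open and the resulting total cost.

Open P3 only; minimum total cost 1007.

For any fixed open set, each delivery zone goes to its cheapest open site; total = fixed + service.
{P3}: Vance→P3 3·23=69, Galt→P3 2·11=22, Joliet→P3 5·9=45, York→P3 15·22=330, Milton→P3 8·8=64, Wirral→P3 4·22=88, Farrow→P3 2·11=22, Tring→P3 11·18=198. Service 838; fixed 169; total 1007.
{P3, P4}: service 647 + fixed 581 = 1228
{P1, P3}: Vance→P3 3·23=69, Galt→P3 2·11=22, Joliet→P3 5·9=45, York→P1 2·22=44, Milton→P3 8·8=64, Wirral→P3 4·22=88, Farrow→P3 2·11=22, Tring→P3 11·18=198. Service 552; fixed 801; total 1353.
{P1, P2, P3, P4, P5}: service 370 + fixed 2298 = 2668
No other subset beats 1007.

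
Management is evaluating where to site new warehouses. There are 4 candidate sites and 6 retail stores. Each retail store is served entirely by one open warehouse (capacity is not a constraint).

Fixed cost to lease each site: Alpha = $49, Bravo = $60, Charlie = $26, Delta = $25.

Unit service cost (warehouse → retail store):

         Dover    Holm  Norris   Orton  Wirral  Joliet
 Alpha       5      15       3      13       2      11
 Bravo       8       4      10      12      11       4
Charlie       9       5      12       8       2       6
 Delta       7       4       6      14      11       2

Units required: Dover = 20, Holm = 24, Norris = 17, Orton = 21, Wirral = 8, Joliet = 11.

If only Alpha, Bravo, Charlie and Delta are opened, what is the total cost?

Total cost: 613

Each retail store is assigned to its cheapest site among the open ones.
{Alpha, Bravo, Charlie, Delta}: Dover→Alpha 5·20=100, Holm→Bravo 4·24=96, Norris→Alpha 3·17=51, Orton→Charlie 8·21=168, Wirral→Alpha 2·8=16, Joliet→Delta 2·11=22. Service 453; fixed 160; total 613.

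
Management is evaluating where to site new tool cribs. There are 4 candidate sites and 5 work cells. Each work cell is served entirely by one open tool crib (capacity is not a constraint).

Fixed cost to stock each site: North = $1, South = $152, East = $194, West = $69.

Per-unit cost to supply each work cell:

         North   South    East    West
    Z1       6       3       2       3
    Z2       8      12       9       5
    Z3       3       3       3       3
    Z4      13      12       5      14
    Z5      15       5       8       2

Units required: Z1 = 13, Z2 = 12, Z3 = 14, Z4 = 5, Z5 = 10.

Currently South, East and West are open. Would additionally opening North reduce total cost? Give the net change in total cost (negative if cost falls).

No — net change +1 (cost rises by 1).

Current service cost with {South, East, West}: 173.
Adding North: each work cell re-picks its cheapest; new service cost 173, saving 0.
Extra fixed cost: 1. Net change = 1 − 0 = 1.
(Totals: 588 → 589.)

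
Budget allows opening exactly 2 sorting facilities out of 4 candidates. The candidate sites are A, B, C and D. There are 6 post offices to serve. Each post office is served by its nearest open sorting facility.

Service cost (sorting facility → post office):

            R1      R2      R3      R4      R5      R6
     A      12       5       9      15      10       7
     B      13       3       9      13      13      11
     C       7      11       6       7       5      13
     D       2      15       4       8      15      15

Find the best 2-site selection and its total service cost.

Choose A and D; total service cost 36.

With exactly 2 open, each post office uses its cheapest among the chosen.
{A, D}: R1→D 2, R2→A 5, R3→D 4, R4→D 8, R5→A 10, R6→A 7. Service cost 36.
{A, C}: service cost 37
{B, C}: service cost 39
Among all 6 size-2 choices, {A, D} is lowest.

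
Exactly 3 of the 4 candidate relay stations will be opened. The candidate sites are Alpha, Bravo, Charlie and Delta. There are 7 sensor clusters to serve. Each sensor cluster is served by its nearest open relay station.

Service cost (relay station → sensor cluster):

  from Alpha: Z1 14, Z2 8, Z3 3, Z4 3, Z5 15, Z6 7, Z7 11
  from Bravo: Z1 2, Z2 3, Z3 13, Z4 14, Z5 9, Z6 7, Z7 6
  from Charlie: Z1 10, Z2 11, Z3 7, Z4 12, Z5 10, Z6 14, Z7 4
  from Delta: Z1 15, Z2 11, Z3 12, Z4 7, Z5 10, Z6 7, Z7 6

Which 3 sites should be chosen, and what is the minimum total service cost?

Choose Alpha, Bravo and Charlie; total service cost 31.

With exactly 3 open, each sensor cluster uses its cheapest among the chosen.
{Alpha, Bravo, Charlie}: Z1→Bravo 2, Z2→Bravo 3, Z3→Alpha 3, Z4→Alpha 3, Z5→Bravo 9, Z6→Alpha 7, Z7→Charlie 4. Service cost 31.
{Alpha, Bravo, Delta}: service cost 33
{Bravo, Charlie, Delta}: service cost 39
Among all 4 size-3 choices, {Alpha, Bravo, Charlie} is lowest.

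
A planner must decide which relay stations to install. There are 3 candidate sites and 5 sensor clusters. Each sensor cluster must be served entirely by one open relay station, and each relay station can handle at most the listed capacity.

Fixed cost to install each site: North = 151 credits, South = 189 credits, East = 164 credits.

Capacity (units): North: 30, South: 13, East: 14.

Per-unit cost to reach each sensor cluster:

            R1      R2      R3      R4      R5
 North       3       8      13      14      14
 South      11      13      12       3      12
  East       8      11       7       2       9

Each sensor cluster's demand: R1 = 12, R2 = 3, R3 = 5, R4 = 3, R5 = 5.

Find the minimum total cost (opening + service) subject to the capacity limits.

Open {North}: R1→North 3·12=36, R2→North 8·3=24, R3→North 13·5=65, R4→North 14·3=42, R5→North 14·5=70.
Loads: North carries 28/30. Service 237; fixed 151; total 388.
Next best feasible plan costs 461.

Minimum total cost: 388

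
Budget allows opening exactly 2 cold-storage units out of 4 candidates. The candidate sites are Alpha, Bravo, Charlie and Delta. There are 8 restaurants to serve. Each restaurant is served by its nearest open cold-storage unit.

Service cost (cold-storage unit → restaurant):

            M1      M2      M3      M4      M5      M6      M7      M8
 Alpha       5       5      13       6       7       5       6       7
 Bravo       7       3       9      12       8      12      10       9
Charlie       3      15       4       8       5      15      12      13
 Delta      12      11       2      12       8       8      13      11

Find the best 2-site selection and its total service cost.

Choose Alpha and Charlie; total service cost 41.

With exactly 2 open, each restaurant uses its cheapest among the chosen.
{Alpha, Charlie}: M1→Charlie 3, M2→Alpha 5, M3→Charlie 4, M4→Alpha 6, M5→Charlie 5, M6→Alpha 5, M7→Alpha 6, M8→Alpha 7. Service cost 41.
{Alpha, Delta}: service cost 43
{Alpha, Bravo}: service cost 48
Among all 6 size-2 choices, {Alpha, Charlie} is lowest.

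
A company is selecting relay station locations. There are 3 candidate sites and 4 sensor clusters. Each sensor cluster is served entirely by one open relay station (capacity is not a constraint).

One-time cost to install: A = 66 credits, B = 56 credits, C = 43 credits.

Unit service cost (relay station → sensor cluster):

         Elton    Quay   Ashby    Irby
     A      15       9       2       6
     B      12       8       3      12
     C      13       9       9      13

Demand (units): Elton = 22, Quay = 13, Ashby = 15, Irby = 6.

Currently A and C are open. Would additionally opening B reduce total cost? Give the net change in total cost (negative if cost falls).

No — net change +21 (cost rises by 21).

Current service cost with {A, C}: 469.
Adding B: each sensor cluster re-picks its cheapest; new service cost 434, saving 35.
Extra fixed cost: 56. Net change = 56 − 35 = 21.
(Totals: 578 → 599.)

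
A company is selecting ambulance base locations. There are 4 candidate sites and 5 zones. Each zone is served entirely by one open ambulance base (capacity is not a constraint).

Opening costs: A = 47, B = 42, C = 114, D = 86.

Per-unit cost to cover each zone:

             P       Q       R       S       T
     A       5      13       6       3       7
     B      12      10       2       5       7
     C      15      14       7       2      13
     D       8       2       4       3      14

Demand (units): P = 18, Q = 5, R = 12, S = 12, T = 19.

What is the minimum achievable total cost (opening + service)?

For any fixed open set, each zone goes to its cheapest open site; total = fixed + service.
{A, B}: P→A 5·18=90, Q→B 10·5=50, R→B 2·12=24, S→A 3·12=36, T→A 7·19=133. Service 333; fixed 89; total 422.
{A}: P→A 5·18=90, Q→A 13·5=65, R→A 6·12=72, S→A 3·12=36, T→A 7·19=133. Service 396; fixed 47; total 443.
{A, D}: P→A 5·18=90, Q→D 2·5=10, R→D 4·12=48, S→A 3·12=36, T→A 7·19=133. Service 317; fixed 133; total 450.
{A, B, C, D}: P→A 5·18=90, Q→D 2·5=10, R→B 2·12=24, S→C 2·12=24, T→A 7·19=133. Service 281; fixed 289; total 570.
No other subset beats 422.

Minimum total cost: 422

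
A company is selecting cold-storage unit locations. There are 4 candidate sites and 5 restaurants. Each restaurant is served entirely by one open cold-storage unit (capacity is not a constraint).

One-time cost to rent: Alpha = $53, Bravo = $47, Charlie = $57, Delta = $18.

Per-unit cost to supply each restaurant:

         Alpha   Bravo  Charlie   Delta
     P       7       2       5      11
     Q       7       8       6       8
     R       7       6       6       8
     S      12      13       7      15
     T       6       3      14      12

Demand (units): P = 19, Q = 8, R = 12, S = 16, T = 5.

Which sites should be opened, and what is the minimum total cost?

For any fixed open set, each restaurant goes to its cheapest open site; total = fixed + service.
{Bravo, Charlie}: P→Bravo 2·19=38, Q→Charlie 6·8=48, R→Bravo 6·12=72, S→Charlie 7·16=112, T→Bravo 3·5=15. Service 285; fixed 104; total 389.
{Bravo, Charlie, Delta}: P→Bravo 2·19=38, Q→Charlie 6·8=48, R→Bravo 6·12=72, S→Charlie 7·16=112, T→Bravo 3·5=15. Service 285; fixed 122; total 407.
{Alpha, Bravo, Charlie}: service 285 + fixed 157 = 442
{Alpha, Bravo, Charlie, Delta}: P→Bravo 2·19=38, Q→Charlie 6·8=48, R→Bravo 6·12=72, S→Charlie 7·16=112, T→Bravo 3·5=15. Service 285; fixed 175; total 460.
No other subset beats 389.

Open Bravo and Charlie; minimum total cost 389.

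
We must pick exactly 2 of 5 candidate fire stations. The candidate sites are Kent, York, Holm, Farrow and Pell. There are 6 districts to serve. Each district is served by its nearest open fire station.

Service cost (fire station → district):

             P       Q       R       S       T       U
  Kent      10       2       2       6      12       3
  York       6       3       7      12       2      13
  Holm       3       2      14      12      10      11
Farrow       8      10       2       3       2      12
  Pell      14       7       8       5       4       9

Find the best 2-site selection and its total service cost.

With exactly 2 open, each district uses its cheapest among the chosen.
{Kent, Farrow}: P→Farrow 8, Q→Kent 2, R→Kent 2, S→Farrow 3, T→Farrow 2, U→Kent 3. Service cost 20.
{Kent, York}: service cost 21
{Holm, Farrow}: service cost 23
Among all 10 size-2 choices, {Kent, Farrow} is lowest.

Choose Kent and Farrow; total service cost 20.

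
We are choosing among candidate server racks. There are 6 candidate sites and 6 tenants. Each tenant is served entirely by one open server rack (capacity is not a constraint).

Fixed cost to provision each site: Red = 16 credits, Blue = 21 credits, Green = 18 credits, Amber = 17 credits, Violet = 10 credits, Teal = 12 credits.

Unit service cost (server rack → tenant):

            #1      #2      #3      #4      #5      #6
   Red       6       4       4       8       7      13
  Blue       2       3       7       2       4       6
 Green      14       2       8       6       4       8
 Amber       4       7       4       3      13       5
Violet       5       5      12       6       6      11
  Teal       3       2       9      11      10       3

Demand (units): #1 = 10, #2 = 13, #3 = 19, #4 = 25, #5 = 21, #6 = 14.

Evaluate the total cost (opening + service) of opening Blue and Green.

Total cost: 436

Each tenant is assigned to its cheapest site among the open ones.
{Blue, Green}: #1→Blue 2·10=20, #2→Green 2·13=26, #3→Blue 7·19=133, #4→Blue 2·25=50, #5→Blue 4·21=84, #6→Blue 6·14=84. Service 397; fixed 39; total 436.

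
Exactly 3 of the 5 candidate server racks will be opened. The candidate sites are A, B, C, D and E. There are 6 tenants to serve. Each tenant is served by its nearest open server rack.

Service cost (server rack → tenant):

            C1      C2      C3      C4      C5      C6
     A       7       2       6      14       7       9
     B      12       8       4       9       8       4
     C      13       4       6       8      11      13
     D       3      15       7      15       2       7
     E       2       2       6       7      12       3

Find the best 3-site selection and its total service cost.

Choose B, D and E; total service cost 20.

With exactly 3 open, each tenant uses its cheapest among the chosen.
{B, D, E}: C1→E 2, C2→E 2, C3→B 4, C4→E 7, C5→D 2, C6→E 3. Service cost 20.
{A, D, E}: service cost 22
{C, D, E}: service cost 22
Among all 10 size-3 choices, {B, D, E} is lowest.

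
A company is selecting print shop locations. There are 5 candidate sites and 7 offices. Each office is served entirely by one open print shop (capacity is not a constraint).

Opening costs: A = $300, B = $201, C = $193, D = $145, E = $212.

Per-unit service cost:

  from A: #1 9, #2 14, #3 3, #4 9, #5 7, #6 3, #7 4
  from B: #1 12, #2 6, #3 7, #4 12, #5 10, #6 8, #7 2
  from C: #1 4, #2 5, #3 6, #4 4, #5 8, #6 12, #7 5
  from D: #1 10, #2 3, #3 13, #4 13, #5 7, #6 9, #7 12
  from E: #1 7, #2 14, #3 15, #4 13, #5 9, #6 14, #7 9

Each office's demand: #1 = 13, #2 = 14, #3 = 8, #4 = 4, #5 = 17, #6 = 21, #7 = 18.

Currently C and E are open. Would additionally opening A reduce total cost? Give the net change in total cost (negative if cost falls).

No — net change +52 (cost rises by 52).

Current service cost with {C, E}: 664.
Adding A: each office re-picks its cheapest; new service cost 416, saving 248.
Extra fixed cost: 300. Net change = 300 − 248 = 52.
(Totals: 1069 → 1121.)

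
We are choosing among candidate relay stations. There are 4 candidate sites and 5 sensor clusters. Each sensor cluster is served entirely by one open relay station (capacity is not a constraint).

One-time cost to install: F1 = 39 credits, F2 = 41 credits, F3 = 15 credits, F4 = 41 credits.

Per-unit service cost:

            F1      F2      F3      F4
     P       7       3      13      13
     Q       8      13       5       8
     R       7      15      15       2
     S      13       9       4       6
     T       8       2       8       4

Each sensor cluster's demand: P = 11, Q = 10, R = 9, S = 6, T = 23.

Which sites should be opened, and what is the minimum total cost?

Open F2, F3 and F4; minimum total cost 268.

For any fixed open set, each sensor cluster goes to its cheapest open site; total = fixed + service.
{F2, F3, F4}: P→F2 3·11=33, Q→F3 5·10=50, R→F4 2·9=18, S→F3 4·6=24, T→F2 2·23=46. Service 171; fixed 97; total 268.
{F2, F4}: service 213 + fixed 82 = 295
{F1, F2, F3, F4}: service 171 + fixed 136 = 307
{F3}: P→F3 13·11=143, Q→F3 5·10=50, R→F3 15·9=135, S→F3 4·6=24, T→F3 8·23=184. Service 536; fixed 15; total 551.
No other subset beats 268.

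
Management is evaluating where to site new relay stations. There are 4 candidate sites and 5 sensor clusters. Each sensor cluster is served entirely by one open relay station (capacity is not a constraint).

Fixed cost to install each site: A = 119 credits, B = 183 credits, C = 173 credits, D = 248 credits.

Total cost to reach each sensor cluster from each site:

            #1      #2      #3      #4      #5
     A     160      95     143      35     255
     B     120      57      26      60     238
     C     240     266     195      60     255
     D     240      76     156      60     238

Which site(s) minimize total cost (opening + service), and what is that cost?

Open B only; minimum total cost 684.

For any fixed open set, each sensor cluster goes to its cheapest open site; total = fixed + service.
{B}: #1→B 120, #2→B 57, #3→B 26, #4→B 60, #5→B 238. Service 501; fixed 183; total 684.
{A, B}: #1→B 120, #2→B 57, #3→B 26, #4→A 35, #5→B 238. Service 476; fixed 302; total 778.
{A}: service 688 + fixed 119 = 807
{A, B, C, D}: service 476 + fixed 723 = 1199
(All 15 nonempty subsets were checked; B only is lowest.)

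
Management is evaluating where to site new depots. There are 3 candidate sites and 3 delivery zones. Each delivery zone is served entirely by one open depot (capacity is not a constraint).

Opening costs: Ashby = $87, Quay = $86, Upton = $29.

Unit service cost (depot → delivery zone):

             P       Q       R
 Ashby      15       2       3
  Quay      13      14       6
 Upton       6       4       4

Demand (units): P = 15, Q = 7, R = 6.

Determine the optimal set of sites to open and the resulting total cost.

For any fixed open set, each delivery zone goes to its cheapest open site; total = fixed + service.
{Upton}: P→Upton 6·15=90, Q→Upton 4·7=28, R→Upton 4·6=24. Service 142; fixed 29; total 171.
{Ashby, Upton}: P→Upton 6·15=90, Q→Ashby 2·7=14, R→Ashby 3·6=18. Service 122; fixed 116; total 238.
{Quay, Upton}: service 142 + fixed 115 = 257
{Ashby, Quay, Upton}: service 122 + fixed 202 = 324
No other subset beats 171.

Open Upton only; minimum total cost 171.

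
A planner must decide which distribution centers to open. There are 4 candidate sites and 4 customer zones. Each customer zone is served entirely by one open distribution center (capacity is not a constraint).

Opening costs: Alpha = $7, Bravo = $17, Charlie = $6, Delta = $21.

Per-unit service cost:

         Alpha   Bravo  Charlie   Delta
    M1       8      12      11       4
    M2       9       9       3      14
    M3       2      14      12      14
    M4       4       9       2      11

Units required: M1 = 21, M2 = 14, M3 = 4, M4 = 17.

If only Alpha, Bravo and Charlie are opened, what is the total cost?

Total cost: 282

Each customer zone is assigned to its cheapest site among the open ones.
{Alpha, Bravo, Charlie}: M1→Alpha 8·21=168, M2→Charlie 3·14=42, M3→Alpha 2·4=8, M4→Charlie 2·17=34. Service 252; fixed 30; total 282.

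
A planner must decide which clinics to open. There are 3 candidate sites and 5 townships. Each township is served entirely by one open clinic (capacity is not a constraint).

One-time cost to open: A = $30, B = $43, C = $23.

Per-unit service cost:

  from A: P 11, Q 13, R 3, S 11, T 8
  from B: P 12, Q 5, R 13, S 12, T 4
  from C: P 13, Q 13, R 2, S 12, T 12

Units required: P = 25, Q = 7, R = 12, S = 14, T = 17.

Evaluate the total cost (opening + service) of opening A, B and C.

Each township is assigned to its cheapest site among the open ones.
{A, B, C}: P→A 11·25=275, Q→B 5·7=35, R→C 2·12=24, S→A 11·14=154, T→B 4·17=68. Service 556; fixed 96; total 652.

Total cost: 652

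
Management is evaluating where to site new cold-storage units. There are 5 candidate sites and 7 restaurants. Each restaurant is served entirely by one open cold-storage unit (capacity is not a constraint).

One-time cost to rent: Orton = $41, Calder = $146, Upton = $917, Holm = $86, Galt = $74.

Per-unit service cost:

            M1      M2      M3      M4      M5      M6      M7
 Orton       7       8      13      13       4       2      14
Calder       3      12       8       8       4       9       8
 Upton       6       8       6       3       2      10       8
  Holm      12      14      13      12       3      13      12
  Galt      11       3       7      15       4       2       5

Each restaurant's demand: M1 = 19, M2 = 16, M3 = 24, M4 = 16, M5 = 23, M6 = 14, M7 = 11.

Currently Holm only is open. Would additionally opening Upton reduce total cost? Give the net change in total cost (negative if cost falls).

Current service cost with {Holm}: 1339.
Adding Upton: each restaurant re-picks its cheapest; new service cost 708, saving 631.
Extra fixed cost: 917. Net change = 917 − 631 = 286.
(Totals: 1425 → 1711.)

No — net change +286 (cost rises by 286).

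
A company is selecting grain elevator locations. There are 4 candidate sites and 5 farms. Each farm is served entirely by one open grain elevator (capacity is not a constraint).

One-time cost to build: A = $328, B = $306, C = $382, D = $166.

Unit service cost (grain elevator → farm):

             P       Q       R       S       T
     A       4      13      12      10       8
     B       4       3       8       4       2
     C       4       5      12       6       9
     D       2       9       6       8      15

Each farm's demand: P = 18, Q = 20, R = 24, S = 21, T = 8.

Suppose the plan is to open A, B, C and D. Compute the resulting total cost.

Each farm is assigned to its cheapest site among the open ones.
{A, B, C, D}: P→D 2·18=36, Q→B 3·20=60, R→D 6·24=144, S→B 4·21=84, T→B 2·8=16. Service 340; fixed 1182; total 1522.

Total cost: 1522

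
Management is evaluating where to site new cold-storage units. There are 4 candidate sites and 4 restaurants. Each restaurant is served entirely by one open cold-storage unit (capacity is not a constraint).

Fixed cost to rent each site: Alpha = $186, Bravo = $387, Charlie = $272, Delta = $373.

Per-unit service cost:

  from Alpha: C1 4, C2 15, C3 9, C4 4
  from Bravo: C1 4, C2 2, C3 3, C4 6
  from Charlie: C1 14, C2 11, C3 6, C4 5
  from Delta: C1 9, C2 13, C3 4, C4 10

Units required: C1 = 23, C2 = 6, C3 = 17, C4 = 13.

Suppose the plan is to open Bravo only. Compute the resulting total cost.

Total cost: 620

Each restaurant is assigned to its cheapest site among the open ones.
{Bravo}: C1→Bravo 4·23=92, C2→Bravo 2·6=12, C3→Bravo 3·17=51, C4→Bravo 6·13=78. Service 233; fixed 387; total 620.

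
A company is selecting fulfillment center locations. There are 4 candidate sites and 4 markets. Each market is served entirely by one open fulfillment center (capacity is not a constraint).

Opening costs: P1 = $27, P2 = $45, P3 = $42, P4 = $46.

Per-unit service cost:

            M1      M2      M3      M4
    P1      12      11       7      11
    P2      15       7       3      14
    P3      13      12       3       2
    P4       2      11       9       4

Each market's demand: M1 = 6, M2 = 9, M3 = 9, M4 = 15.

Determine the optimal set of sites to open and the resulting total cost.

For any fixed open set, each market goes to its cheapest open site; total = fixed + service.
{P2, P4}: M1→P4 2·6=12, M2→P2 7·9=63, M3→P2 3·9=27, M4→P4 4·15=60. Service 162; fixed 91; total 253.
{P3, P4}: service 168 + fixed 88 = 256
{P2, P3, P4}: service 132 + fixed 133 = 265
{P1, P2, P3, P4}: service 132 + fixed 160 = 292
No other subset beats 253.

Open P2 and P4; minimum total cost 253.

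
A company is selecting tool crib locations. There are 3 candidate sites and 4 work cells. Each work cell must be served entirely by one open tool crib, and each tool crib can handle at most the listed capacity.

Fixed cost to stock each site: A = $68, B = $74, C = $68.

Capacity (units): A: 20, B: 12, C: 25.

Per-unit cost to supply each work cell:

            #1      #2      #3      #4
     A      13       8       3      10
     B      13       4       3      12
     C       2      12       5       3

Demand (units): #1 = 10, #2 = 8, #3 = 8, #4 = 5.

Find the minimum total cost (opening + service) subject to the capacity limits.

Open {B, C}: #1→C 2·10=20, #2→B 4·8=32, #3→C 5·8=40, #4→C 3·5=15.
Loads: B carries 8/12, C carries 23/25. Service 107; fixed 142; total 249.
Next best feasible plan costs 259.

Minimum total cost: 249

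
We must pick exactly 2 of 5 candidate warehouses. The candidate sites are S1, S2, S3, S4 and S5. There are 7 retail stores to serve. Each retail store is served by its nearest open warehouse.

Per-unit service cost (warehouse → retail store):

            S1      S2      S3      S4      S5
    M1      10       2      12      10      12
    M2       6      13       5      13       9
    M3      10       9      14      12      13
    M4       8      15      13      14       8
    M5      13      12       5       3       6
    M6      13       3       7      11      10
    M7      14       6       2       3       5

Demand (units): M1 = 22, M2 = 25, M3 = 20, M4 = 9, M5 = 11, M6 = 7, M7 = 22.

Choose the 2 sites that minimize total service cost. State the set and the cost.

With exactly 2 open, each retail store uses its cheapest among the chosen.
{S2, S3}: M1→S2 2·22=44, M2→S3 5·25=125, M3→S2 9·20=180, M4→S3 13·9=117, M5→S3 5·11=55, M6→S2 3·7=21, M7→S3 2·22=44. Service cost 586.
{S2, S5}: service cost 718
{S1, S2}: service cost 731
Among all 10 size-2 choices, {S2, S3} is lowest.

Choose S2 and S3; total service cost 586.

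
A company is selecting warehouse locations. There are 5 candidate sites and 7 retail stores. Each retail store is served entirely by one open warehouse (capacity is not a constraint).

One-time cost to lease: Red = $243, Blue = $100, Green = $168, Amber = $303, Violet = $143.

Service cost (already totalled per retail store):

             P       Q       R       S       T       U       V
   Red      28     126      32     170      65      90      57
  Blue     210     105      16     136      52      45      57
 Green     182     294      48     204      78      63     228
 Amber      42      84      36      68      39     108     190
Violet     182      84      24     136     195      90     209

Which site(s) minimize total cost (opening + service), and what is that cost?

For any fixed open set, each retail store goes to its cheapest open site; total = fixed + service.
{Blue}: P→Blue 210, Q→Blue 105, R→Blue 16, S→Blue 136, T→Blue 52, U→Blue 45, V→Blue 57. Service 621; fixed 100; total 721.
{Blue, Amber}: service 351 + fixed 403 = 754
{Red, Blue}: P→Red 28, Q→Blue 105, R→Blue 16, S→Blue 136, T→Blue 52, U→Blue 45, V→Red 57. Service 439; fixed 343; total 782.
{Red, Blue, Green, Amber, Violet}: service 337 + fixed 957 = 1294
No other subset beats 721.

Open Blue only; minimum total cost 721.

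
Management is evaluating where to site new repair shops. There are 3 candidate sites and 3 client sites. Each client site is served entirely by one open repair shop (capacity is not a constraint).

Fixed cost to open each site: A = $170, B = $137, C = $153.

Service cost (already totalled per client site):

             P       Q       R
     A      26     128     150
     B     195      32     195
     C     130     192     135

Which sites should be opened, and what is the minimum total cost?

For any fixed open set, each client site goes to its cheapest open site; total = fixed + service.
{A}: P→A 26, Q→A 128, R→A 150. Service 304; fixed 170; total 474.
{A, B}: service 208 + fixed 307 = 515
{B}: service 422 + fixed 137 = 559
{A, B, C}: service 193 + fixed 460 = 653
No other subset beats 474.

Open A only; minimum total cost 474.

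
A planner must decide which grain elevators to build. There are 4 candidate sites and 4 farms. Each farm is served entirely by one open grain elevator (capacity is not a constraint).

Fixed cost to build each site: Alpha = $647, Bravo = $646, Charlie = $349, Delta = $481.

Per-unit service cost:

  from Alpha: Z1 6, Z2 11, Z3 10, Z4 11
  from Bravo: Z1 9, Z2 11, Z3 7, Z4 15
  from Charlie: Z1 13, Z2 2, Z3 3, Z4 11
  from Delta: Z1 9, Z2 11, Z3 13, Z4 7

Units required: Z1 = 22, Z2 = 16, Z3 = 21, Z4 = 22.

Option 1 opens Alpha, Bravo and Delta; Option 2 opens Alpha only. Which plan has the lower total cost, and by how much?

Option 1: {Alpha, Bravo, Delta}: Z1→Alpha 6·22=132, Z2→Alpha 11·16=176, Z3→Bravo 7·21=147, Z4→Delta 7·22=154. Service 609; fixed 1774; total 2383.
Option 2: {Alpha}: Z1→Alpha 6·22=132, Z2→Alpha 11·16=176, Z3→Alpha 10·21=210, Z4→Alpha 11·22=242. Service 760; fixed 647; total 1407.
Difference: |2383 − 1407| = 976.

Option 2 is cheaper by 976.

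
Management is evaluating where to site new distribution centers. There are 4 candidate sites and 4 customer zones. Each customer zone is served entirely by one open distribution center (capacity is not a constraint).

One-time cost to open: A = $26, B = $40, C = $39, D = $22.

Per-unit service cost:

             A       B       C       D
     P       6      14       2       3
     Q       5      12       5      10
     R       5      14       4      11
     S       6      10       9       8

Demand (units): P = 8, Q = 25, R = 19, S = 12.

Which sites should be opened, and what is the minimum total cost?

Open A and C; minimum total cost 354.

For any fixed open set, each customer zone goes to its cheapest open site; total = fixed + service.
{A, C}: P→C 2·8=16, Q→A 5·25=125, R→C 4·19=76, S→A 6·12=72. Service 289; fixed 65; total 354.
{A, D}: service 316 + fixed 48 = 364
{C}: service 325 + fixed 39 = 364
{A, B, C, D}: P→C 2·8=16, Q→A 5·25=125, R→C 4·19=76, S→A 6·12=72. Service 289; fixed 127; total 416.
No other subset beats 354.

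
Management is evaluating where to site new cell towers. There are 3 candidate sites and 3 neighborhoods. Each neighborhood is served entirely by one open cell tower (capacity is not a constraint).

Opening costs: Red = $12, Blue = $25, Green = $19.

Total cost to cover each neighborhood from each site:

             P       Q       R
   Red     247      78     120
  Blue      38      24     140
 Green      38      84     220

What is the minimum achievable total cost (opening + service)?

For any fixed open set, each neighborhood goes to its cheapest open site; total = fixed + service.
{Red, Blue}: P→Blue 38, Q→Blue 24, R→Red 120. Service 182; fixed 37; total 219.
{Blue}: service 202 + fixed 25 = 227
{Red, Blue, Green}: P→Blue 38, Q→Blue 24, R→Red 120. Service 182; fixed 56; total 238.
{Red}: P→Red 247, Q→Red 78, R→Red 120. Service 445; fixed 12; total 457.
(All 7 nonempty subsets were checked; Red and Blue is lowest.)

Minimum total cost: 219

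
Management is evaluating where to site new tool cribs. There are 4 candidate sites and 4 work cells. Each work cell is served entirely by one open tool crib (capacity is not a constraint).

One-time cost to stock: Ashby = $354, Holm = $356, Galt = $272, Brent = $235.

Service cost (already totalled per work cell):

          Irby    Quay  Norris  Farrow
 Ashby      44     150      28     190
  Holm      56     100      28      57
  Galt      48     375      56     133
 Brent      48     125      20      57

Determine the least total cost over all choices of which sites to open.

For any fixed open set, each work cell goes to its cheapest open site; total = fixed + service.
{Brent}: Irby→Brent 48, Quay→Brent 125, Norris→Brent 20, Farrow→Brent 57. Service 250; fixed 235; total 485.
{Holm}: Irby→Holm 56, Quay→Holm 100, Norris→Holm 28, Farrow→Holm 57. Service 241; fixed 356; total 597.
{Galt, Brent}: service 250 + fixed 507 = 757
{Ashby, Holm, Galt, Brent}: Irby→Ashby 44, Quay→Holm 100, Norris→Brent 20, Farrow→Holm 57. Service 221; fixed 1217; total 1438.
No other subset beats 485.

Minimum total cost: 485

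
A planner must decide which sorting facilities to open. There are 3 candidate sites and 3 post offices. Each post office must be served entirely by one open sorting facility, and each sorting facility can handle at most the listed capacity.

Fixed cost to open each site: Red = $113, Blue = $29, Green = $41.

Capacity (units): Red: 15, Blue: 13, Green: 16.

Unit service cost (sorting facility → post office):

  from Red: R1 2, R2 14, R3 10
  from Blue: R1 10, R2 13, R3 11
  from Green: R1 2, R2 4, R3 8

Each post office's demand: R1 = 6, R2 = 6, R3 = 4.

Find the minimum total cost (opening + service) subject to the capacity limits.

Open {Green}: R1→Green 2·6=12, R2→Green 4·6=24, R3→Green 8·4=32.
Loads: Green carries 16/16. Service 68; fixed 41; total 109.
Next best feasible plan costs 138.

Minimum total cost: 109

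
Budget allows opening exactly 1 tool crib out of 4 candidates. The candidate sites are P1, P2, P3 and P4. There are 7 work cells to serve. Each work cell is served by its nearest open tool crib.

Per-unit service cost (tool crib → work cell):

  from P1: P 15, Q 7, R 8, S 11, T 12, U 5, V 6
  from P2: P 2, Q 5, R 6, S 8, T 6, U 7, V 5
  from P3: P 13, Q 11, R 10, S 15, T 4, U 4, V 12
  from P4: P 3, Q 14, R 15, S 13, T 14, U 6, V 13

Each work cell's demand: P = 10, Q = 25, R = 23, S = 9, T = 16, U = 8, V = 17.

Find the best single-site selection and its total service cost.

Choose P2 only; total service cost 592.

With exactly 1 open, each work cell uses its cheapest among the chosen.
{P2}: P→P2 2·10=20, Q→P2 5·25=125, R→P2 6·23=138, S→P2 8·9=72, T→P2 6·16=96, U→P2 7·8=56, V→P2 5·17=85. Service cost 592.
{P1}: service cost 942
{P3}: service cost 1070
Among all 4 size-1 choices, {P2} is lowest.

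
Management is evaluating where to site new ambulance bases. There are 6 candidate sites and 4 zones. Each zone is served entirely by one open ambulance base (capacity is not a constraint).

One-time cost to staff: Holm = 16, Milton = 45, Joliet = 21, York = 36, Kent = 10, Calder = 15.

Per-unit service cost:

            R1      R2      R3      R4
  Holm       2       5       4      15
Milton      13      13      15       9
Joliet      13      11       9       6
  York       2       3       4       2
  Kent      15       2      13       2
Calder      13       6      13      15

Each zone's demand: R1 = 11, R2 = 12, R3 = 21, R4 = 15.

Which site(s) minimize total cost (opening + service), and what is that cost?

For any fixed open set, each zone goes to its cheapest open site; total = fixed + service.
{Holm, Kent}: R1→Holm 2·11=22, R2→Kent 2·12=24, R3→Holm 4·21=84, R4→Kent 2·15=30. Service 160; fixed 26; total 186.
{Holm, Kent, Calder}: service 160 + fixed 41 = 201
{York, Kent}: service 160 + fixed 46 = 206
{Holm, Milton, Joliet, York, Kent, Calder}: R1→Holm 2·11=22, R2→Kent 2·12=24, R3→Holm 4·21=84, R4→York 2·15=30. Service 160; fixed 143; total 303.
No other subset beats 186.

Open Holm and Kent; minimum total cost 186.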